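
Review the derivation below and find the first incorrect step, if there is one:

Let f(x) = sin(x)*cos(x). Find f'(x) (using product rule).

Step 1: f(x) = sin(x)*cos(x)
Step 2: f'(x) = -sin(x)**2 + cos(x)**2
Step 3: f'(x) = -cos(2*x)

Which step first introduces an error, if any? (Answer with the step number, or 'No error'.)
Step 3

Step 3 is incorrect due to a sign flip.
The step shows: -cos(2*x)
The correct value should be: cos(2*x)

Explanation: The sign of the whole expression was flipped: the term cos(2*x) was incorrectly written as -cos(2*x)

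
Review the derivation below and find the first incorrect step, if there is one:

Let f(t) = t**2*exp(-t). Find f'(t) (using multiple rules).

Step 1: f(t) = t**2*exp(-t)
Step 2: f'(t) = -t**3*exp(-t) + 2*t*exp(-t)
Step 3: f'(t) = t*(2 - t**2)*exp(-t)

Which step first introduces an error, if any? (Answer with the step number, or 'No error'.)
Step 2

Step 2 is incorrect due to a wrong exponent.
The step shows: -t**3*exp(-t) + 2*t*exp(-t)
The correct value should be: -t**2*exp(-t) + 2*t*exp(-t)

Explanation: The exponent 2 on t was incorrectly written as 3: the term -t**2*exp(-t) was incorrectly written as -t**3*exp(-t)
The later steps are derived from this incorrect expression, so the error originates in Step 2.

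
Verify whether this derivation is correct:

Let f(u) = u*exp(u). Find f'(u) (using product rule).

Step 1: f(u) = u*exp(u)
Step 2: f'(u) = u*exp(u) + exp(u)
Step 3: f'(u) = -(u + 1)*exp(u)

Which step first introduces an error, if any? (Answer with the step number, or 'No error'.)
Step 3

Step 3 is incorrect due to a sign flip.
The step shows: -(u + 1)*exp(u)
The correct value should be: (u + 1)*exp(u)

Explanation: The sign of the whole expression was flipped: the term (u + 1)*exp(u) was incorrectly written as -(u + 1)*exp(u)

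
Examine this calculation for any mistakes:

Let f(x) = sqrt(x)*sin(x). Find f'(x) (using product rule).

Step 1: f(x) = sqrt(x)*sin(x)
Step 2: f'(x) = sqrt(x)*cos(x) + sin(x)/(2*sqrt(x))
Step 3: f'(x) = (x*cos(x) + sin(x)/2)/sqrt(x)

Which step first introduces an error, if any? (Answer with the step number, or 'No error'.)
No error

All steps in this derivation are correct.
The final answer f'(x) = (x*cos(x) + sin(x)/2)/sqrt(x) is valid.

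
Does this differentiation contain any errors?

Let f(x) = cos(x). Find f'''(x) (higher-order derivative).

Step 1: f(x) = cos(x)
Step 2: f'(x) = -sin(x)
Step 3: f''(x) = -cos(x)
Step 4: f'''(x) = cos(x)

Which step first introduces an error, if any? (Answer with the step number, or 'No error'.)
Step 4

Step 4 is incorrect due to a wrong trig function.
The step shows: cos(x)
The correct value should be: sin(x)

Explanation: sin(x) was incorrectly written as cos(x): the term sin(x) was incorrectly written as cos(x)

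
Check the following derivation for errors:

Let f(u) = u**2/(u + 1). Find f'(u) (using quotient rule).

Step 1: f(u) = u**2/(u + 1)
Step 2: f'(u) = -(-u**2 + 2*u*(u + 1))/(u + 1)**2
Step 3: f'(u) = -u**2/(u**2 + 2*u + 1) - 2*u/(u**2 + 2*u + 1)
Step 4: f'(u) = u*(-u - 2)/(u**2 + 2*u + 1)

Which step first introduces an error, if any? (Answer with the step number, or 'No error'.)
Step 2

Step 2 is incorrect due to a sign flip.
The step shows: -(-u**2 + 2*u*(u + 1))/(u + 1)**2
The correct value should be: (-u**2 + 2*u*(u + 1))/(u + 1)**2

Explanation: The sign of the whole expression was flipped: the term (-u**2 + 2*u*(u + 1))/(u + 1)**2 was incorrectly written as -(-u**2 + 2*u*(u + 1))/(u + 1)**2
The later steps are derived from this incorrect expression, so the error originates in Step 2.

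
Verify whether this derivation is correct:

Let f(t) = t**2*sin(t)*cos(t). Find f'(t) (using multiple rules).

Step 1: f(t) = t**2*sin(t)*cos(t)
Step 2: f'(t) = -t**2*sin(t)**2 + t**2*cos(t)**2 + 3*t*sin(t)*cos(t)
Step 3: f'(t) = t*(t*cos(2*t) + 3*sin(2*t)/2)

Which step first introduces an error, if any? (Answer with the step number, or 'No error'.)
Step 2

Step 2 is incorrect due to a wrong coefficient.
The step shows: -t**2*sin(t)**2 + t**2*cos(t)**2 + 3*t*sin(t)*cos(t)
The correct value should be: -t**2*sin(t)**2 + t**2*cos(t)**2 + 2*t*sin(t)*cos(t)

Explanation: The coefficient 2 was incorrectly written as 3: the term 2*t*sin(t)*cos(t) was incorrectly written as 3*t*sin(t)*cos(t)
The later steps are derived from this incorrect expression, so the error originates in Step 2.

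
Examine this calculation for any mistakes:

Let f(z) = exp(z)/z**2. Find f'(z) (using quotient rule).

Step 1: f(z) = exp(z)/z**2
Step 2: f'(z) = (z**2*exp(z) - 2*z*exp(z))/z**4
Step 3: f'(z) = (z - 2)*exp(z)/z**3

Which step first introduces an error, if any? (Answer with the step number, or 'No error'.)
No error

All steps in this derivation are correct.
The final answer f'(z) = (z - 2)*exp(z)/z**3 is valid.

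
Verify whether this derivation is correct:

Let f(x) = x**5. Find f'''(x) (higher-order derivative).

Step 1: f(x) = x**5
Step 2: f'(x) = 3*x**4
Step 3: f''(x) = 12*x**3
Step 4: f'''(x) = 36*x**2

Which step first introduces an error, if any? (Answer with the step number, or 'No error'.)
Step 2

Step 2 is incorrect due to a wrong coefficient.
The step shows: 3*x**4
The correct value should be: 5*x**4

Explanation: The coefficient 5 was incorrectly written as 3: the term 5*x**4 was incorrectly written as 3*x**4
The later steps are derived from this incorrect expression, so the error originates in Step 2.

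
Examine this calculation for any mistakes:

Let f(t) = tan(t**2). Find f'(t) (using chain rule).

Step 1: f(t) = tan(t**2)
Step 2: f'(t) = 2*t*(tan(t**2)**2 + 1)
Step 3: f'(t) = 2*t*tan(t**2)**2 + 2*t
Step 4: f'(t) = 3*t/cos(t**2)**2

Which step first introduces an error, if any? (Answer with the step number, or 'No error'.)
Step 4

Step 4 is incorrect due to a wrong coefficient.
The step shows: 3*t/cos(t**2)**2
The correct value should be: 2*t/cos(t**2)**2

Explanation: The coefficient 2 was incorrectly written as 3: the term 2*t/cos(t**2)**2 was incorrectly written as 3*t/cos(t**2)**2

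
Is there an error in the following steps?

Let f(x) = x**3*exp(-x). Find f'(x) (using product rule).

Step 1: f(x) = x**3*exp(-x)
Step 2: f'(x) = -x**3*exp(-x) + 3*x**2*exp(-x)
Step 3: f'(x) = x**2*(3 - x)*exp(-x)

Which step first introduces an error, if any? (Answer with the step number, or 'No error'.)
No error

All steps in this derivation are correct.
The final answer f'(x) = x**2*(3 - x)*exp(-x) is valid.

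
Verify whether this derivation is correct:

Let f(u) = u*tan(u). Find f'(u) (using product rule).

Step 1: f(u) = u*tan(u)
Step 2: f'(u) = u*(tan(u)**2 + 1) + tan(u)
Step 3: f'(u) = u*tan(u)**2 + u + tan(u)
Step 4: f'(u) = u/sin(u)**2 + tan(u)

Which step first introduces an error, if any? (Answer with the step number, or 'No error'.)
Step 4

Step 4 is incorrect due to a wrong trig function.
The step shows: u/sin(u)**2 + tan(u)
The correct value should be: u/cos(u)**2 + tan(u)

Explanation: cos(u) was incorrectly written as sin(u): the term u/cos(u)**2 was incorrectly written as u/sin(u)**2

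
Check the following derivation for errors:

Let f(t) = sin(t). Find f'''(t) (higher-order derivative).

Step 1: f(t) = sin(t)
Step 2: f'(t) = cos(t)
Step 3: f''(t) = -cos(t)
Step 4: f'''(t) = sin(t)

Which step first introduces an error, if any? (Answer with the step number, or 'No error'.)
Step 3

Step 3 is incorrect due to a wrong trig function.
The step shows: -cos(t)
The correct value should be: -sin(t)

Explanation: sin(t) was incorrectly written as cos(t): the term -sin(t) was incorrectly written as -cos(t)
The later steps are derived from this incorrect expression, so the error originates in Step 3.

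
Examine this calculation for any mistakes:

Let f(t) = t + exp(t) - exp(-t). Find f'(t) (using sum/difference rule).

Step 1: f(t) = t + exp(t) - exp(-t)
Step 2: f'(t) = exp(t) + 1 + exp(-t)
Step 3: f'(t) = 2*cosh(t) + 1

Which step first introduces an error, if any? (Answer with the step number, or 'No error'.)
No error

All steps in this derivation are correct.
The final answer f'(t) = 2*cosh(t) + 1 is valid.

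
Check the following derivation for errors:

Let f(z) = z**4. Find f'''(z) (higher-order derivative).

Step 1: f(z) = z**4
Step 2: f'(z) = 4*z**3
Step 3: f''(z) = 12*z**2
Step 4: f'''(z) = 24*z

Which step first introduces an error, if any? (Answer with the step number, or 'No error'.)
No error

All steps in this derivation are correct.
The final answer f'''(z) = 24*z is valid.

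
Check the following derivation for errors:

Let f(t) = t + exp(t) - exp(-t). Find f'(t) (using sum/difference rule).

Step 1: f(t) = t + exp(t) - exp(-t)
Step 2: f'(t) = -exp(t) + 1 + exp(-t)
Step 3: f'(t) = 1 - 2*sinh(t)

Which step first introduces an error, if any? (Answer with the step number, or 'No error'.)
Step 2

Step 2 is incorrect due to a sign flip.
The step shows: -exp(t) + 1 + exp(-t)
The correct value should be: exp(t) + 1 + exp(-t)

Explanation: The sign of one term was flipped: the term exp(t) was incorrectly written as -exp(t)
The later steps are derived from this incorrect expression, so the error originates in Step 2.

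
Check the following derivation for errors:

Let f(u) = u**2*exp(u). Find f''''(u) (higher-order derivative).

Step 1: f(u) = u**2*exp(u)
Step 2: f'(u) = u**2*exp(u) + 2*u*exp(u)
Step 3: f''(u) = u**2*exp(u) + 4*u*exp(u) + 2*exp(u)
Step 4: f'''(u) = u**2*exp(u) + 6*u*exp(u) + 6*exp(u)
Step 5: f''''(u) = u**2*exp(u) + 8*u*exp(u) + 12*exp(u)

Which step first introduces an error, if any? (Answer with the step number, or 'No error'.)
No error

All steps in this derivation are correct.
The final answer f''''(u) = u**2*exp(u) + 8*u*exp(u) + 12*exp(u) is valid.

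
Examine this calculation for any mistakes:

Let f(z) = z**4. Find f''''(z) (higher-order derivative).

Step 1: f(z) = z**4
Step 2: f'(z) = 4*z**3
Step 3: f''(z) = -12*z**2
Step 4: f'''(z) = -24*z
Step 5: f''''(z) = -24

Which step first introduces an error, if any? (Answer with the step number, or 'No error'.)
Step 3

Step 3 is incorrect due to a sign flip.
The step shows: -12*z**2
The correct value should be: 12*z**2

Explanation: The sign of the whole expression was flipped: the term 12*z**2 was incorrectly written as -12*z**2
The later steps are derived from this incorrect expression, so the error originates in Step 3.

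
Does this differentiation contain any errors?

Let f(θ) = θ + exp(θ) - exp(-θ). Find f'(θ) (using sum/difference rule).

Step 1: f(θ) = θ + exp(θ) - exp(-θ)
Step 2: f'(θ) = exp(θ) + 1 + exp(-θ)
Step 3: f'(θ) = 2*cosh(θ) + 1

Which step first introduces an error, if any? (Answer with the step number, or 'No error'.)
No error

All steps in this derivation are correct.
The final answer f'(θ) = 2*cosh(θ) + 1 is valid.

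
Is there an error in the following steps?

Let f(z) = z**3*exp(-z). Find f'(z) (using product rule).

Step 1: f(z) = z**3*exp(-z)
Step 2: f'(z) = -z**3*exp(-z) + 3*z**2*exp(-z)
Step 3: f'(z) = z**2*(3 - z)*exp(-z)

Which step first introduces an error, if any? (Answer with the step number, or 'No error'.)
No error

All steps in this derivation are correct.
The final answer f'(z) = z**2*(3 - z)*exp(-z) is valid.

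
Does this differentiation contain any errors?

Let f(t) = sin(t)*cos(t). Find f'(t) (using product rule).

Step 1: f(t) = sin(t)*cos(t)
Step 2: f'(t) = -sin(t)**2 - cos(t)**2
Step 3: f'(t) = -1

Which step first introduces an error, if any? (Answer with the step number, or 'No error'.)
Step 2

Step 2 is incorrect due to a sign flip.
The step shows: -sin(t)**2 - cos(t)**2
The correct value should be: -sin(t)**2 + cos(t)**2

Explanation: The sign of one term was flipped: the term cos(t)**2 was incorrectly written as -cos(t)**2
The later steps are derived from this incorrect expression, so the error originates in Step 2.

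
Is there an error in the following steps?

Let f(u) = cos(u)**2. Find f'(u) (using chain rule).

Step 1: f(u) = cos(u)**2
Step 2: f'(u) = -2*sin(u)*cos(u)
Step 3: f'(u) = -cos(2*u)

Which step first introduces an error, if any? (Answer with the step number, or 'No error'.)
Step 3

Step 3 is incorrect due to a wrong trig function.
The step shows: -cos(2*u)
The correct value should be: -sin(2*u)

Explanation: sin(2*u) was incorrectly written as cos(2*u): the term -sin(2*u) was incorrectly written as -cos(2*u)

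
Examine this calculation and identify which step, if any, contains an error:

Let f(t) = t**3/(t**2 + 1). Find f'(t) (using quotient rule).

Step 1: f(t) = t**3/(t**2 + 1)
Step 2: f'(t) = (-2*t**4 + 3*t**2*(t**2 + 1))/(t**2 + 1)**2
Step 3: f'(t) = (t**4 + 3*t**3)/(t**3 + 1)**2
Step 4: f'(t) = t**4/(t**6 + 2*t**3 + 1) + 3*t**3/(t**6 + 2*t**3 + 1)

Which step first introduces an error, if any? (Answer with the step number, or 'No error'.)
Step 3

Step 3 is incorrect due to a wrong exponent.
The step shows: (t**4 + 3*t**3)/(t**3 + 1)**2
The correct value should be: (t**4 + 3*t**2)/(t**2 + 1)**2

Explanation: The exponent 2 on t was incorrectly written as 3: the term (t**4 + 3*t**2)/(t**2 + 1)**2 was incorrectly written as (t**4 + 3*t**3)/(t**3 + 1)**2
The later steps are derived from this incorrect expression, so the error originates in Step 3.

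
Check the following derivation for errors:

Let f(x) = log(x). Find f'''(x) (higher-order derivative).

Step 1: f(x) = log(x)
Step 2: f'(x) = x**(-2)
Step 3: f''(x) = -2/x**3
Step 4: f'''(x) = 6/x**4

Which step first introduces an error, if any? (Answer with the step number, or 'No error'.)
Step 2

Step 2 is incorrect due to a wrong exponent.
The step shows: x**(-2)
The correct value should be: 1/x

Explanation: The exponent -1 on x was incorrectly written as -2: the term 1/x was incorrectly written as x**(-2)
The later steps are derived from this incorrect expression, so the error originates in Step 2.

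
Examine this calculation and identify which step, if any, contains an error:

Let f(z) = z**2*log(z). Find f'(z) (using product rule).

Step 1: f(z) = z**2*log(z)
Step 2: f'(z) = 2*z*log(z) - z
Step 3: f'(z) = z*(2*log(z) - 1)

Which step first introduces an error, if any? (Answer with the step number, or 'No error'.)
Step 2

Step 2 is incorrect due to a sign flip.
The step shows: 2*z*log(z) - z
The correct value should be: 2*z*log(z) + z

Explanation: The sign of one term was flipped: the term z was incorrectly written as -z
The later steps are derived from this incorrect expression, so the error originates in Step 2.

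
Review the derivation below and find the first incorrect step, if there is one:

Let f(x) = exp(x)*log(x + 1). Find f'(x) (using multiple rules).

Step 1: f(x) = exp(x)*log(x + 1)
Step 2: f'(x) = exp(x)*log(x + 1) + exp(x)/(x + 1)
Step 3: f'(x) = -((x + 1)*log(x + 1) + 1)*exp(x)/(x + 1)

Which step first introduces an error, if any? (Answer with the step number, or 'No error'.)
Step 3

Step 3 is incorrect due to a sign flip.
The step shows: -((x + 1)*log(x + 1) + 1)*exp(x)/(x + 1)
The correct value should be: ((x + 1)*log(x + 1) + 1)*exp(x)/(x + 1)

Explanation: The sign of the whole expression was flipped: the term ((x + 1)*log(x + 1) + 1)*exp(x)/(x + 1) was incorrectly written as -((x + 1)*log(x + 1) + 1)*exp(x)/(x + 1)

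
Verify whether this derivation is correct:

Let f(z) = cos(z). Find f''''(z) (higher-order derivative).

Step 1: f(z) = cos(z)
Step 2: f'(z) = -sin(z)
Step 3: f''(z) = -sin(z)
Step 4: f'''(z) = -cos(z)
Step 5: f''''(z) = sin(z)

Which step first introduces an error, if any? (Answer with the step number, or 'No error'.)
Step 3

Step 3 is incorrect due to a wrong trig function.
The step shows: -sin(z)
The correct value should be: -cos(z)

Explanation: cos(z) was incorrectly written as sin(z): the term -cos(z) was incorrectly written as -sin(z)
The later steps are derived from this incorrect expression, so the error originates in Step 3.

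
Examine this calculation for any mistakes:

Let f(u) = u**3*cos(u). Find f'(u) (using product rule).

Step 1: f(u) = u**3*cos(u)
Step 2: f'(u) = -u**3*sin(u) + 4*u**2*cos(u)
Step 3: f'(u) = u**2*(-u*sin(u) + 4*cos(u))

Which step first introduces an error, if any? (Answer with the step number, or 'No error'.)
Step 2

Step 2 is incorrect due to a wrong coefficient.
The step shows: -u**3*sin(u) + 4*u**2*cos(u)
The correct value should be: -u**3*sin(u) + 3*u**2*cos(u)

Explanation: The coefficient 3 was incorrectly written as 4: the term 3*u**2*cos(u) was incorrectly written as 4*u**2*cos(u)
The later steps are derived from this incorrect expression, so the error originates in Step 2.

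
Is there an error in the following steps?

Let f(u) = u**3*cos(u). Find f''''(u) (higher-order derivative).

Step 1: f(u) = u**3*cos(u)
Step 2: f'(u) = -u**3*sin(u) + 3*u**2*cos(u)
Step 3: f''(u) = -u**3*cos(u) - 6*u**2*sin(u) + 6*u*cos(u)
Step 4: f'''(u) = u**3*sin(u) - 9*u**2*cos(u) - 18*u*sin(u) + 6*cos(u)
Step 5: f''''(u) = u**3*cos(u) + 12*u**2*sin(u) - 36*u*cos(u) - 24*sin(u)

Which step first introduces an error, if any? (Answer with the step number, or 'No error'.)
No error

All steps in this derivation are correct.
The final answer f''''(u) = u**3*cos(u) + 12*u**2*sin(u) - 36*u*cos(u) - 24*sin(u) is valid.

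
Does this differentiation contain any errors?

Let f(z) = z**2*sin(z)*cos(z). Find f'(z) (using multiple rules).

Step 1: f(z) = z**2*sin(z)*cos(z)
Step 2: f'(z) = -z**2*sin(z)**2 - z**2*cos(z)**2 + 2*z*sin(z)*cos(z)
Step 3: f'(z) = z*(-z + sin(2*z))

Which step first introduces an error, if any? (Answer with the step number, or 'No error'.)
Step 2

Step 2 is incorrect due to a sign flip.
The step shows: -z**2*sin(z)**2 - z**2*cos(z)**2 + 2*z*sin(z)*cos(z)
The correct value should be: -z**2*sin(z)**2 + z**2*cos(z)**2 + 2*z*sin(z)*cos(z)

Explanation: The sign of one term was flipped: the term z**2*cos(z)**2 was incorrectly written as -z**2*cos(z)**2
The later steps are derived from this incorrect expression, so the error originates in Step 2.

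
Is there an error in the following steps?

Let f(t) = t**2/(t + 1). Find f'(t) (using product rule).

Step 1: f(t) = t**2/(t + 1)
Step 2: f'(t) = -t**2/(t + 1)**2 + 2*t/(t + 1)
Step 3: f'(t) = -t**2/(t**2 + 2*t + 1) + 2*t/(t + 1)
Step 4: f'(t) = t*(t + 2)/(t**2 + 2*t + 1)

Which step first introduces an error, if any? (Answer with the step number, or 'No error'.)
No error

All steps in this derivation are correct.
The final answer f'(t) = t*(t + 2)/(t**2 + 2*t + 1) is valid.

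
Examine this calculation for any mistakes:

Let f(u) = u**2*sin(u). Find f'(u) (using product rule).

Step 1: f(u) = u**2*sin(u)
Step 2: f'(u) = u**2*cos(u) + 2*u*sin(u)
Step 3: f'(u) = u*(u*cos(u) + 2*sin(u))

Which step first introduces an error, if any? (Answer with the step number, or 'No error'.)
No error

All steps in this derivation are correct.
The final answer f'(u) = u*(u*cos(u) + 2*sin(u)) is valid.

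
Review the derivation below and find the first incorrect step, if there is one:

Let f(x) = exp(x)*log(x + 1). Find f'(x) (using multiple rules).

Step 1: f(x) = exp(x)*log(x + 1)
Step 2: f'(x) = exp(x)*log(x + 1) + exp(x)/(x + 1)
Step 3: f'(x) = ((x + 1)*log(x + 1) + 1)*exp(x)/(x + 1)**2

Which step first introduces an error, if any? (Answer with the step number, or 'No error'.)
Step 3

Step 3 is incorrect due to a wrong exponent.
The step shows: ((x + 1)*log(x + 1) + 1)*exp(x)/(x + 1)**2
The correct value should be: ((x + 1)*log(x + 1) + 1)*exp(x)/(x + 1)

Explanation: The exponent -1 on x + 1 was incorrectly written as -2: the term ((x + 1)*log(x + 1) + 1)*exp(x)/(x + 1) was incorrectly written as ((x + 1)*log(x + 1) + 1)*exp(x)/(x + 1)**2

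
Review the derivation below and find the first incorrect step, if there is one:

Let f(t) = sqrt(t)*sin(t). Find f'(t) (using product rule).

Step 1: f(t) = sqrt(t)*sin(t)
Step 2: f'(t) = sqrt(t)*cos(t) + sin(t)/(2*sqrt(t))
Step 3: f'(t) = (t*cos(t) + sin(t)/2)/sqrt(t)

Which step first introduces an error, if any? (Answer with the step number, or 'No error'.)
No error

All steps in this derivation are correct.
The final answer f'(t) = (t*cos(t) + sin(t)/2)/sqrt(t) is valid.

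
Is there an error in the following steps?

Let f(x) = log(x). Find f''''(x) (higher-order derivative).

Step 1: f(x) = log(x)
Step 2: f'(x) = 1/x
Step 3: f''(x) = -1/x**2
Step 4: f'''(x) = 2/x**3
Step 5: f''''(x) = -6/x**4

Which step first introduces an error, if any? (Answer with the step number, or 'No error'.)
No error

All steps in this derivation are correct.
The final answer f''''(x) = -6/x**4 is valid.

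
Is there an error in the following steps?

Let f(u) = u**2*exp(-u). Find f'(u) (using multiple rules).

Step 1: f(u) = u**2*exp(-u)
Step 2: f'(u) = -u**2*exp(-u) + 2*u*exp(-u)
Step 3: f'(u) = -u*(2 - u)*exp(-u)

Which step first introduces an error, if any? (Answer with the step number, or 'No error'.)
Step 3

Step 3 is incorrect due to a sign flip.
The step shows: -u*(2 - u)*exp(-u)
The correct value should be: u*(2 - u)*exp(-u)

Explanation: The sign of the whole expression was flipped: the term u*(2 - u)*exp(-u) was incorrectly written as -u*(2 - u)*exp(-u)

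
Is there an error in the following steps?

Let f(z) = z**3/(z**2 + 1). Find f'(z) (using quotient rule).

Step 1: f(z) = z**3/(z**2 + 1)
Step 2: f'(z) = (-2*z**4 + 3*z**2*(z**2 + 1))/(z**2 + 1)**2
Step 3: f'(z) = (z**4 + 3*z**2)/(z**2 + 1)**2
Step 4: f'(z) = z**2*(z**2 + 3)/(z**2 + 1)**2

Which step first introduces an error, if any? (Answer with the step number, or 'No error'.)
No error

All steps in this derivation are correct.
The final answer f'(z) = z**2*(z**2 + 3)/(z**2 + 1)**2 is valid.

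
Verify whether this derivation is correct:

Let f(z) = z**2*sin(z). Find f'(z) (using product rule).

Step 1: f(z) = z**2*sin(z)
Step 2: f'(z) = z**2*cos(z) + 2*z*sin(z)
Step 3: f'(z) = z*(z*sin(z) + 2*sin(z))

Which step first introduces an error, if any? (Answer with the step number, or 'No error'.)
Step 3

Step 3 is incorrect due to a wrong trig function.
The step shows: z*(z*sin(z) + 2*sin(z))
The correct value should be: z*(z*cos(z) + 2*sin(z))

Explanation: cos(z) was incorrectly written as sin(z): the term z*(z*cos(z) + 2*sin(z)) was incorrectly written as z*(z*sin(z) + 2*sin(z))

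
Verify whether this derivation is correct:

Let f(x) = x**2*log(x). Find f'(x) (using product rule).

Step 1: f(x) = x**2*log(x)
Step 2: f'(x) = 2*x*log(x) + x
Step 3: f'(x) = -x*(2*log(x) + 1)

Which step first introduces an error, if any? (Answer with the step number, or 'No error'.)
Step 3

Step 3 is incorrect due to a sign flip.
The step shows: -x*(2*log(x) + 1)
The correct value should be: x*(2*log(x) + 1)

Explanation: The sign of the whole expression was flipped: the term x*(2*log(x) + 1) was incorrectly written as -x*(2*log(x) + 1)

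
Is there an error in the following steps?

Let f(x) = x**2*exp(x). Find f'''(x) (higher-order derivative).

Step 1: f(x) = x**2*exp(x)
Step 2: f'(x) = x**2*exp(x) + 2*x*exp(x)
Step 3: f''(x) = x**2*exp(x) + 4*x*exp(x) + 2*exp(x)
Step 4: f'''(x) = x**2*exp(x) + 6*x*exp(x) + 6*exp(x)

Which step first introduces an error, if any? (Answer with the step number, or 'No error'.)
No error

All steps in this derivation are correct.
The final answer f'''(x) = x**2*exp(x) + 6*x*exp(x) + 6*exp(x) is valid.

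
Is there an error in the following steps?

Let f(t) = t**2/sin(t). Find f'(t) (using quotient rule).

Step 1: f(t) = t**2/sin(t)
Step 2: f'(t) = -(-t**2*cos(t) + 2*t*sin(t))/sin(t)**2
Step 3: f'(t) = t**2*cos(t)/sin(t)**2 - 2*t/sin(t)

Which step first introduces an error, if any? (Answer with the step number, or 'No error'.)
Step 2

Step 2 is incorrect due to a sign flip.
The step shows: -(-t**2*cos(t) + 2*t*sin(t))/sin(t)**2
The correct value should be: (-t**2*cos(t) + 2*t*sin(t))/sin(t)**2

Explanation: The sign of the whole expression was flipped: the term (-t**2*cos(t) + 2*t*sin(t))/sin(t)**2 was incorrectly written as -(-t**2*cos(t) + 2*t*sin(t))/sin(t)**2
The later steps are derived from this incorrect expression, so the error originates in Step 2.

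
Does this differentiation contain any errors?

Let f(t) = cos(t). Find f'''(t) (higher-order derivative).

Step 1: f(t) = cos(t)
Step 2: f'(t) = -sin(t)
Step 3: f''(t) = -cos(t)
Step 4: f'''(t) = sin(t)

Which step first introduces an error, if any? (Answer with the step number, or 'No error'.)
No error

All steps in this derivation are correct.
The final answer f'''(t) = sin(t) is valid.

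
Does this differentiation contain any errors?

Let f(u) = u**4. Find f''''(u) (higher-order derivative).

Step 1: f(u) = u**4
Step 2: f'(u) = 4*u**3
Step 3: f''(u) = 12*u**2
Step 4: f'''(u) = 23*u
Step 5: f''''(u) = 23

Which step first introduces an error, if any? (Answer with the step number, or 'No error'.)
Step 4

Step 4 is incorrect due to a wrong coefficient.
The step shows: 23*u
The correct value should be: 24*u

Explanation: The coefficient 24 was incorrectly written as 23: the term 24*u was incorrectly written as 23*u
The later steps are derived from this incorrect expression, so the error originates in Step 4.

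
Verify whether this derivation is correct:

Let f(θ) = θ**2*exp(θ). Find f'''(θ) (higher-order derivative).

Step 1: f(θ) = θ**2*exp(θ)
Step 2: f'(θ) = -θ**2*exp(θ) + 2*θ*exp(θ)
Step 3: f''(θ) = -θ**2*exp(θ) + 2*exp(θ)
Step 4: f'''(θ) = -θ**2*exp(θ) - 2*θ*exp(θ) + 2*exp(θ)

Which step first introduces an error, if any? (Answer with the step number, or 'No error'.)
Step 2

Step 2 is incorrect due to a sign flip.
The step shows: -θ**2*exp(θ) + 2*θ*exp(θ)
The correct value should be: θ**2*exp(θ) + 2*θ*exp(θ)

Explanation: The sign of one term was flipped: the term θ**2*exp(θ) was incorrectly written as -θ**2*exp(θ)
The later steps are derived from this incorrect expression, so the error originates in Step 2.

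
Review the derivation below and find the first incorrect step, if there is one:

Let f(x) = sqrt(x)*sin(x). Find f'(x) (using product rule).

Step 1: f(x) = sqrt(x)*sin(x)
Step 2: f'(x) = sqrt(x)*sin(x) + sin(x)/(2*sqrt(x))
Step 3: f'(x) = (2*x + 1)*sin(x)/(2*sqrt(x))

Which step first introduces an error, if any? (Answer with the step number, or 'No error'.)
Step 2

Step 2 is incorrect due to a wrong trig function.
The step shows: sqrt(x)*sin(x) + sin(x)/(2*sqrt(x))
The correct value should be: sqrt(x)*cos(x) + sin(x)/(2*sqrt(x))

Explanation: cos(x) was incorrectly written as sin(x): the term sqrt(x)*cos(x) was incorrectly written as sqrt(x)*sin(x)
The later steps are derived from this incorrect expression, so the error originates in Step 2.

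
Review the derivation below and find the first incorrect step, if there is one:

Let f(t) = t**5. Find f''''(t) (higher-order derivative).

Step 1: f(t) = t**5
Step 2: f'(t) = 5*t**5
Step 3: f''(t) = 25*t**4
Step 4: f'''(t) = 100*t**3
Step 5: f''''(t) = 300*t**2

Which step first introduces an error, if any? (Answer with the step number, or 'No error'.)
Step 2

Step 2 is incorrect due to a wrong exponent.
The step shows: 5*t**5
The correct value should be: 5*t**4

Explanation: The exponent 4 on t was incorrectly written as 5: the term 5*t**4 was incorrectly written as 5*t**5
The later steps are derived from this incorrect expression, so the error originates in Step 2.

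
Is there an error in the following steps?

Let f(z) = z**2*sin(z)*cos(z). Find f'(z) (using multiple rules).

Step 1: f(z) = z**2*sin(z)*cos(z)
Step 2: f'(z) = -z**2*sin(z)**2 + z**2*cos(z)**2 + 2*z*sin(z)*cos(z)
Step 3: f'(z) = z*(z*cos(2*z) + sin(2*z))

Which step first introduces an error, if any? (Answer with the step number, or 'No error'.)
No error

All steps in this derivation are correct.
The final answer f'(z) = z*(z*cos(2*z) + sin(2*z)) is valid.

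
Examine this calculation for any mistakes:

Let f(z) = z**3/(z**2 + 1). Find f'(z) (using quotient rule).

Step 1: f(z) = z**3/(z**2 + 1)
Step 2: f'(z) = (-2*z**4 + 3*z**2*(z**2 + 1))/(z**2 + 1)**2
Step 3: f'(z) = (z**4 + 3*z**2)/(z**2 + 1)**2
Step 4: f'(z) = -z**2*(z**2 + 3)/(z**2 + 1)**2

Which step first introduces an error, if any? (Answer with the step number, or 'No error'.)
Step 4

Step 4 is incorrect due to a sign flip.
The step shows: -z**2*(z**2 + 3)/(z**2 + 1)**2
The correct value should be: z**2*(z**2 + 3)/(z**2 + 1)**2

Explanation: The sign of the whole expression was flipped: the term z**2*(z**2 + 3)/(z**2 + 1)**2 was incorrectly written as -z**2*(z**2 + 3)/(z**2 + 1)**2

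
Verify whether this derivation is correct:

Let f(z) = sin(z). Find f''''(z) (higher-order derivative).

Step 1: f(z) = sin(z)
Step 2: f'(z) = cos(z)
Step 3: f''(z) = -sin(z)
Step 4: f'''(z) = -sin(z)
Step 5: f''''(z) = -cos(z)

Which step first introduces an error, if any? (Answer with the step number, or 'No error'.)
Step 4

Step 4 is incorrect due to a wrong trig function.
The step shows: -sin(z)
The correct value should be: -cos(z)

Explanation: cos(z) was incorrectly written as sin(z): the term -cos(z) was incorrectly written as -sin(z)
The later steps are derived from this incorrect expression, so the error originates in Step 4.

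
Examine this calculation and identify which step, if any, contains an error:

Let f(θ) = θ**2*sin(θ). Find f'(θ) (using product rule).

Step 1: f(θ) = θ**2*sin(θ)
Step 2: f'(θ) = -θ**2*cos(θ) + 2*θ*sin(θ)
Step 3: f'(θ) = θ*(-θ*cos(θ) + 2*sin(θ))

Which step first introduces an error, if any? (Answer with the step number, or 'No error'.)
Step 2

Step 2 is incorrect due to a sign flip.
The step shows: -θ**2*cos(θ) + 2*θ*sin(θ)
The correct value should be: θ**2*cos(θ) + 2*θ*sin(θ)

Explanation: The sign of one term was flipped: the term θ**2*cos(θ) was incorrectly written as -θ**2*cos(θ)
The later steps are derived from this incorrect expression, so the error originates in Step 2.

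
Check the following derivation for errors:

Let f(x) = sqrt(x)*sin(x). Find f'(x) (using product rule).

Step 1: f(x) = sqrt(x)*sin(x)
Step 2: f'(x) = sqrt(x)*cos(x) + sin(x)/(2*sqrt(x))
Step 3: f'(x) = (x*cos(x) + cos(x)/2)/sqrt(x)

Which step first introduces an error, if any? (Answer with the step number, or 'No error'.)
Step 3

Step 3 is incorrect due to a wrong trig function.
The step shows: (x*cos(x) + cos(x)/2)/sqrt(x)
The correct value should be: (x*cos(x) + sin(x)/2)/sqrt(x)

Explanation: sin(x) was incorrectly written as cos(x): the term (x*cos(x) + sin(x)/2)/sqrt(x) was incorrectly written as (x*cos(x) + cos(x)/2)/sqrt(x)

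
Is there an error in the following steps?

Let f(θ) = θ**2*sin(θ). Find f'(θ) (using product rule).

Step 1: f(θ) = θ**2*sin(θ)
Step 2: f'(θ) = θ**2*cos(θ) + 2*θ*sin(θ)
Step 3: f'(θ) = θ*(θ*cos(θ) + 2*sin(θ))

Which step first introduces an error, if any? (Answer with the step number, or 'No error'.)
No error

All steps in this derivation are correct.
The final answer f'(θ) = θ*(θ*cos(θ) + 2*sin(θ)) is valid.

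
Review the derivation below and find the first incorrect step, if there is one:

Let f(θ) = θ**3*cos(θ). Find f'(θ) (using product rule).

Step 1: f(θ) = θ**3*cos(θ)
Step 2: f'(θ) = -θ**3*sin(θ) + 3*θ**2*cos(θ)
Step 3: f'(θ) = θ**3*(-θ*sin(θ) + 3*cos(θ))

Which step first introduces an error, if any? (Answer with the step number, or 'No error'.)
Step 3

Step 3 is incorrect due to a wrong exponent.
The step shows: θ**3*(-θ*sin(θ) + 3*cos(θ))
The correct value should be: θ**2*(-θ*sin(θ) + 3*cos(θ))

Explanation: The exponent 2 on θ was incorrectly written as 3: the term θ**2*(-θ*sin(θ) + 3*cos(θ)) was incorrectly written as θ**3*(-θ*sin(θ) + 3*cos(θ))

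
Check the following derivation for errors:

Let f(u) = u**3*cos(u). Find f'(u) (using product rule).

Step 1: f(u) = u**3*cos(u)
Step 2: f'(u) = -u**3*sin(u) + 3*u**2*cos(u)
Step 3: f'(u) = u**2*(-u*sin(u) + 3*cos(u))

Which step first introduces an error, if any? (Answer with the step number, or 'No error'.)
No error

All steps in this derivation are correct.
The final answer f'(u) = u**2*(-u*sin(u) + 3*cos(u)) is valid.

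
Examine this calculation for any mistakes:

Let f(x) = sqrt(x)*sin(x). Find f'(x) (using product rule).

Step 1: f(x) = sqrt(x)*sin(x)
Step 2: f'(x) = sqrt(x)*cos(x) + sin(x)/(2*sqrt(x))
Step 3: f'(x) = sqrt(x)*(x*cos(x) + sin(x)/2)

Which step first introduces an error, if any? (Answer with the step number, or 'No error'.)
Step 3

Step 3 is incorrect due to a wrong exponent.
The step shows: sqrt(x)*(x*cos(x) + sin(x)/2)
The correct value should be: (x*cos(x) + sin(x)/2)/sqrt(x)

Explanation: The exponent -1/2 on x was incorrectly written as 1/2: the term (x*cos(x) + sin(x)/2)/sqrt(x) was incorrectly written as sqrt(x)*(x*cos(x) + sin(x)/2)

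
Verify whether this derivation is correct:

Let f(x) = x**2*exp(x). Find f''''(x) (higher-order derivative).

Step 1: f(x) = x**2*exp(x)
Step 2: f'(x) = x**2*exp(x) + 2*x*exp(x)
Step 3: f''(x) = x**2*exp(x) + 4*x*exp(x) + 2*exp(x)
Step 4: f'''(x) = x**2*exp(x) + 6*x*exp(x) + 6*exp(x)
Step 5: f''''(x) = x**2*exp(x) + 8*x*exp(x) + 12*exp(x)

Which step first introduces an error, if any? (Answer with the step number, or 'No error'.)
No error

All steps in this derivation are correct.
The final answer f''''(x) = x**2*exp(x) + 8*x*exp(x) + 12*exp(x) is valid.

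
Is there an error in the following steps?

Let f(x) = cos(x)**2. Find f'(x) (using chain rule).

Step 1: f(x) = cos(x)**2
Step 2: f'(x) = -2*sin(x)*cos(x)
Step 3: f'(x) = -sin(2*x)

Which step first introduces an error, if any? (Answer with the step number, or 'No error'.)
No error

All steps in this derivation are correct.
The final answer f'(x) = -sin(2*x) is valid.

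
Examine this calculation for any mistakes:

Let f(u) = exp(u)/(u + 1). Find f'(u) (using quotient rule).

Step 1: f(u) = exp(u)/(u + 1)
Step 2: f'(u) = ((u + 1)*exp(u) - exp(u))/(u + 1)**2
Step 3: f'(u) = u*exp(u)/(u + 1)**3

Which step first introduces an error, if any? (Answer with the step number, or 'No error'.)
Step 3

Step 3 is incorrect due to a wrong exponent.
The step shows: u*exp(u)/(u + 1)**3
The correct value should be: u*exp(u)/(u + 1)**2

Explanation: The exponent -2 on u + 1 was incorrectly written as -3: the term u*exp(u)/(u + 1)**2 was incorrectly written as u*exp(u)/(u + 1)**3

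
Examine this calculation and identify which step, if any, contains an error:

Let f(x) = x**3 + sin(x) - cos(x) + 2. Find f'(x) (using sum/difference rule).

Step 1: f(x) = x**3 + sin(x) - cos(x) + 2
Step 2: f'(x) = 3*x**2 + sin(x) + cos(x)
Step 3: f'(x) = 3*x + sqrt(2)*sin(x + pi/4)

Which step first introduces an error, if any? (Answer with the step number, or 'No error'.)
Step 3

Step 3 is incorrect due to a wrong exponent.
The step shows: 3*x + sqrt(2)*sin(x + pi/4)
The correct value should be: 3*x**2 + sqrt(2)*sin(x + pi/4)

Explanation: The exponent 2 on x was incorrectly written as 1: the term 3*x**2 was incorrectly written as 3*x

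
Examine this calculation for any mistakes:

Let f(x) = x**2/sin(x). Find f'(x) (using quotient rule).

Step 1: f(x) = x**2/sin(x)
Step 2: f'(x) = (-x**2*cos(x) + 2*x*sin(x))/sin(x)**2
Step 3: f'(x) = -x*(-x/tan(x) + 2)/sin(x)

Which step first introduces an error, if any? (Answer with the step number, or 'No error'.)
Step 3

Step 3 is incorrect due to a sign flip.
The step shows: -x*(-x/tan(x) + 2)/sin(x)
The correct value should be: x*(-x/tan(x) + 2)/sin(x)

Explanation: The sign of the whole expression was flipped: the term x*(-x/tan(x) + 2)/sin(x) was incorrectly written as -x*(-x/tan(x) + 2)/sin(x)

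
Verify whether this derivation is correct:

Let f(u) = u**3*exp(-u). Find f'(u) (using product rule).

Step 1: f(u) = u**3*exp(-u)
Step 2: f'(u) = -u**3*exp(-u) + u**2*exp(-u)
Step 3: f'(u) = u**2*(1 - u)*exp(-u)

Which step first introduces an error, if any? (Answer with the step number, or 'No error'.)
Step 2

Step 2 is incorrect due to a wrong coefficient.
The step shows: -u**3*exp(-u) + u**2*exp(-u)
The correct value should be: -u**3*exp(-u) + 3*u**2*exp(-u)

Explanation: The coefficient 3 was incorrectly written as 1: the term 3*u**2*exp(-u) was incorrectly written as u**2*exp(-u)
The later steps are derived from this incorrect expression, so the error originates in Step 2.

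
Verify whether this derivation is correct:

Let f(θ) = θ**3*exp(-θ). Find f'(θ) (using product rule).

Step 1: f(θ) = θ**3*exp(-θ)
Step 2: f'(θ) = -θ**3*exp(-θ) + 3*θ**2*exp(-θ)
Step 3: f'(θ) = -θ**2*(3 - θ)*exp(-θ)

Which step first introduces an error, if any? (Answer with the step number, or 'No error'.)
Step 3

Step 3 is incorrect due to a sign flip.
The step shows: -θ**2*(3 - θ)*exp(-θ)
The correct value should be: θ**2*(3 - θ)*exp(-θ)

Explanation: The sign of the whole expression was flipped: the term θ**2*(3 - θ)*exp(-θ) was incorrectly written as -θ**2*(3 - θ)*exp(-θ)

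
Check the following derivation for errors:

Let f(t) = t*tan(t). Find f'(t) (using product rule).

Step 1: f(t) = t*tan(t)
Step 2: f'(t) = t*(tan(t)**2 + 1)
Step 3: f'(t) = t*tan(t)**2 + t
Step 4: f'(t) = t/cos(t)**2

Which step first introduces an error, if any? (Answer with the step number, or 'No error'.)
Step 2

Step 2 is incorrect due to a dropped term.
The step shows: t*(tan(t)**2 + 1)
The correct value should be: t*(tan(t)**2 + 1) + tan(t)

Explanation: A term was dropped: the term tan(t) was incorrectly omitted
The later steps are derived from this incorrect expression, so the error originates in Step 2.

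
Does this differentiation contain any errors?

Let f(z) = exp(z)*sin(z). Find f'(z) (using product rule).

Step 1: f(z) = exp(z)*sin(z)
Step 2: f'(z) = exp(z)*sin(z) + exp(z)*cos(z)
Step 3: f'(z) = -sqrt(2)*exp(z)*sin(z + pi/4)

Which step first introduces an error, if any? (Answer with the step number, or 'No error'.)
Step 3

Step 3 is incorrect due to a sign flip.
The step shows: -sqrt(2)*exp(z)*sin(z + pi/4)
The correct value should be: sqrt(2)*exp(z)*sin(z + pi/4)

Explanation: The sign of the whole expression was flipped: the term sqrt(2)*exp(z)*sin(z + pi/4) was incorrectly written as -sqrt(2)*exp(z)*sin(z + pi/4)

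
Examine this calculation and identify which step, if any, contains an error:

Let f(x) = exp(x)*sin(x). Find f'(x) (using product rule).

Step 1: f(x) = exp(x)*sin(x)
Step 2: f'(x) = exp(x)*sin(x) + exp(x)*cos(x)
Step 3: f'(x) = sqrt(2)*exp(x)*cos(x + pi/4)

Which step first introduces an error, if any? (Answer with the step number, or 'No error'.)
Step 3

Step 3 is incorrect due to a wrong trig function.
The step shows: sqrt(2)*exp(x)*cos(x + pi/4)
The correct value should be: sqrt(2)*exp(x)*sin(x + pi/4)

Explanation: sin(x + pi/4) was incorrectly written as cos(x + pi/4): the term sqrt(2)*exp(x)*sin(x + pi/4) was incorrectly written as sqrt(2)*exp(x)*cos(x + pi/4)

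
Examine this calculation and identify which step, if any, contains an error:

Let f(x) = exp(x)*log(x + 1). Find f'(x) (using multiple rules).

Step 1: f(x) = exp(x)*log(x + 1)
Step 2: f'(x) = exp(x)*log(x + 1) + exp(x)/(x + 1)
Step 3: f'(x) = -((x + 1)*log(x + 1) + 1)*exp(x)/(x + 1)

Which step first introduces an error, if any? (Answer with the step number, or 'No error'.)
Step 3

Step 3 is incorrect due to a sign flip.
The step shows: -((x + 1)*log(x + 1) + 1)*exp(x)/(x + 1)
The correct value should be: ((x + 1)*log(x + 1) + 1)*exp(x)/(x + 1)

Explanation: The sign of the whole expression was flipped: the term ((x + 1)*log(x + 1) + 1)*exp(x)/(x + 1) was incorrectly written as -((x + 1)*log(x + 1) + 1)*exp(x)/(x + 1)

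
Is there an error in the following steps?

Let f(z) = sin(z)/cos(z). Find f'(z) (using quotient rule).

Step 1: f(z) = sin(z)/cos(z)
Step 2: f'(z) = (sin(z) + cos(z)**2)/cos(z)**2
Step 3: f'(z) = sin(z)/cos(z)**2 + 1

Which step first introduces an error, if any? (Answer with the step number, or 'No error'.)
Step 2

Step 2 is incorrect due to a wrong exponent.
The step shows: (sin(z) + cos(z)**2)/cos(z)**2
The correct value should be: (sin(z)**2 + cos(z)**2)/cos(z)**2

Explanation: The exponent 2 on sin(z) was incorrectly written as 1: the term (sin(z)**2 + cos(z)**2)/cos(z)**2 was incorrectly written as (sin(z) + cos(z)**2)/cos(z)**2
The later steps are derived from this incorrect expression, so the error originates in Step 2.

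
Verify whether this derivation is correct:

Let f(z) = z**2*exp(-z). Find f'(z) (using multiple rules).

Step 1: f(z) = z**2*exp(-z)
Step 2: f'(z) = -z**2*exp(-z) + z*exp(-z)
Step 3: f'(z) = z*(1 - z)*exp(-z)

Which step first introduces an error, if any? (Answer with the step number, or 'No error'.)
Step 2

Step 2 is incorrect due to a wrong coefficient.
The step shows: -z**2*exp(-z) + z*exp(-z)
The correct value should be: -z**2*exp(-z) + 2*z*exp(-z)

Explanation: The coefficient 2 was incorrectly written as 1: the term 2*z*exp(-z) was incorrectly written as z*exp(-z)
The later steps are derived from this incorrect expression, so the error originates in Step 2.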